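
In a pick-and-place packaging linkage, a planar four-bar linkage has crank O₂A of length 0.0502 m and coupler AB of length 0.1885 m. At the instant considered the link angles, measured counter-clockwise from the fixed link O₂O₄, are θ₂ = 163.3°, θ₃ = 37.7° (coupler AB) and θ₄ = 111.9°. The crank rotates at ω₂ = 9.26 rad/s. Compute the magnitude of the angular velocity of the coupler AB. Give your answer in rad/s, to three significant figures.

2.00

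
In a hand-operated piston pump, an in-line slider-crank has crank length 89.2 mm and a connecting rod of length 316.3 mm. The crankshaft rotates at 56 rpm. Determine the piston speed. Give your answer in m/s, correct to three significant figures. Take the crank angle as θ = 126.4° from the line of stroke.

0.349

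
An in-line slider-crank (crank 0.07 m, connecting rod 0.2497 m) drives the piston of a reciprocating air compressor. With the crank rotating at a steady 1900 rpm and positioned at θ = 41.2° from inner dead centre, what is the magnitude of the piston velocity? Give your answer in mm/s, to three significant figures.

11100

ω = 2π·1900/60 = 199 rad/s
For an in-line slider-crank, x = r cosθ + √(L² − r² sin²θ), so v = −rω sinθ·[1 + r cosθ/√(L² − r² sin²θ)].
With r = 0.07 m, L = 0.2497 m, θ = 41.2°: √(L² − r² sin²θ) = 0.24541 m.
v = −0.07·199·0.65869·[1 + 0.07·0.75241/0.24541] = -11.143 m/s.
|v| = 11.143 m/s = 11143 mm/s.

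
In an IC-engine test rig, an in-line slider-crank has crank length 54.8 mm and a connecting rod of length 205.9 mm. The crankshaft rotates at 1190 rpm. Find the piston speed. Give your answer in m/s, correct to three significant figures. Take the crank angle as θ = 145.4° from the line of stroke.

3.02

ω = 2π·1190/60 = 124.6 rad/s
For an in-line slider-crank, x = r cosθ + √(L² − r² sin²θ), so v = −rω sinθ·[1 + r cosθ/√(L² − r² sin²θ)].
With r = 0.0548 m, L = 0.2059 m, θ = 145.4°: √(L² − r² sin²θ) = 0.20353 m.
v = −0.0548·124.6·0.56784·[1 + 0.0548·-0.82314/0.20353] = -3.0184 m/s.
|v| = 3.0184 m/s.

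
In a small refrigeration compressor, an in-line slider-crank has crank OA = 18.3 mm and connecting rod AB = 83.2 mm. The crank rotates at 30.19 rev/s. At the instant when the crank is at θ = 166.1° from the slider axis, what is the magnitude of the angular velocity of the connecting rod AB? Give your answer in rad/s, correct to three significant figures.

ω = 189.7 rad/s (converted from 30.19 rev/s).
The rod makes angle φ with the slider axis where L sinφ = r sinθ; differentiating, L cosφ·φ̇ = r ω cosθ.
L cosφ = √(L² − r² sin²θ) = 0.083084 m.
|ω_rod| = r ω |cosθ| / √(L² − r² sin²θ) = 0.0183·189.7·0.97072/0.083084 = 40.557 rad/s.

40.6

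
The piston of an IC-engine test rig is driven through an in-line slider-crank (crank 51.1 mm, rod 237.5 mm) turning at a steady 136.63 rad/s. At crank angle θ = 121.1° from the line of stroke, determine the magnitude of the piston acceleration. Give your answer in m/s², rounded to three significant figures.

ω = 136.6 rad/s
x(θ) = r cosθ + √(L² − r² sin²θ); with ω constant, a = ω²·d²x/dθ².
d²x/dθ² = −r cosθ − r²(cos2θ)/√u − r⁴ sin²2θ/(4u^{3/2}),  u = L² − r² sin²θ = 0.0544917 m².
Substituting r = 0.0511 m, L = 0.2375 m, θ = 121.1°: d²x/dθ² = +0.031507 m.
a = ω²·d²x/dθ² = (136.6)²·(+0.031507) = +588.17 m/s²;  |a| = 588.17 m/s².

588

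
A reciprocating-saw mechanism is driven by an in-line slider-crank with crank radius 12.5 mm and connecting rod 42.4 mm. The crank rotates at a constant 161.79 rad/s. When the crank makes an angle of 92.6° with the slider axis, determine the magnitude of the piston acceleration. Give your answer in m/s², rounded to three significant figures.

ω = 161.8 rad/s
x(θ) = r cosθ + √(L² − r² sin²θ); with ω constant, a = ω²·d²x/dθ².
d²x/dθ² = −r cosθ − r²(cos2θ)/√u − r⁴ sin²2θ/(4u^{3/2}),  u = L² − r² sin²θ = 0.00164183 m².
Substituting r = 0.0125 m, L = 0.0424 m, θ = 92.6°: d²x/dθ² = +0.0044066 m.
a = ω²·d²x/dθ² = (161.8)²·(+0.0044066) = +115.35 m/s²;  |a| = 115.35 m/s².

115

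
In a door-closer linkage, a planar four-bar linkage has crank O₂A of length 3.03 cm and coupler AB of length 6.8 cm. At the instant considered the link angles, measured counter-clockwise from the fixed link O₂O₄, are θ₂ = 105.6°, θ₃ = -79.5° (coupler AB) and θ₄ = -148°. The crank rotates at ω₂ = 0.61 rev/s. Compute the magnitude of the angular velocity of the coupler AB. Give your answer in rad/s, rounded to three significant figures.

ω₂ = 3.833 rad/s (from 0.61 rev/s).
Differentiating the loop-closure r₂e^{iθ₂}+r₃e^{iθ₃}=r₁+r₄e^{iθ₄} gives r₂ω₂e^{iθ₂}+r₃ω₃e^{iθ₃}=r₄ω₄e^{iθ₄}.
Eliminating the other unknown: ω₃ = r₂ω₂ sin(θ₄−θ₂) / [r₃ sin(θ₃−θ₄)].
Numerator sine = +0.95931; denominator sine = +0.93042.
Result = 0.0303·3.833·(+0.95931) / (0.068·(+0.93042)) = +1.7609 rad/s; magnitude 1.7609 rad/s.

1.76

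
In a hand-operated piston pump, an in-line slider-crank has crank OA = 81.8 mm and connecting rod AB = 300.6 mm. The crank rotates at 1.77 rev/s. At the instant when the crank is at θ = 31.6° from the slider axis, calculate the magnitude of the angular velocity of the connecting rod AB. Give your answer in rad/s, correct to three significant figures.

2.60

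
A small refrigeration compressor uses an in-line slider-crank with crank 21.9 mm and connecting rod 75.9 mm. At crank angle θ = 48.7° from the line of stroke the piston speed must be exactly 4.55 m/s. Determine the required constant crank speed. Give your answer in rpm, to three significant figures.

For an in-line slider-crank, |v_piston| = rω|sinθ|·[1 + r cosθ/√(L² − r² sin²θ)].
With r = 0.0219 m, L = 0.0759 m, θ = 48.7°: the bracketed kinematic factor |dx/dθ| = 0.019662 m.
ω = v/|dx/dθ| = 4.55/0.019662 = 231.41 rad/s.
N = 60ω/(2π) = 2209.8 rpm.

2210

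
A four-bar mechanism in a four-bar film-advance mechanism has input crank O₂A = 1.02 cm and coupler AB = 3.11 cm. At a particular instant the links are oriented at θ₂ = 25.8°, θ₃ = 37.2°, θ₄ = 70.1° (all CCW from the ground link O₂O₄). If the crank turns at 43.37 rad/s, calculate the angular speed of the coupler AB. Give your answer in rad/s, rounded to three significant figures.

18.3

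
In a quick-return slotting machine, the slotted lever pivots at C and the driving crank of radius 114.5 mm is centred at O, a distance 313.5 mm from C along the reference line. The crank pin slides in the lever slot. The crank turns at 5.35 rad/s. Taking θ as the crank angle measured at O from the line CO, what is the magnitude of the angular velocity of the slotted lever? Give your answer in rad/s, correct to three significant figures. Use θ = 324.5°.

ω = 5.35 rad/s
Crank pin A relative to C: A = (d + r cosθ, r sinθ); lever angle φ = atan2(r sinθ, d + r cosθ).
Differentiating tanφ: φ̇ = rω(d cosθ + r)/(d² + r² + 2dr cosθ).
d² + r² + 2dr cosθ = |CA|² = 0.169839 m²;  d cosθ + r = +0.36973 m.
|ω_lever| = |0.1145·5.35·+0.36973| / 0.169839 = 1.3335 rad/s.

1.33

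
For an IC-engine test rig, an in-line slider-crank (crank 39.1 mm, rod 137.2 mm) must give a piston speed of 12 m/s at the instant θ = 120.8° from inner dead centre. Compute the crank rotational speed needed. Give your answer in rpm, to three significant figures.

4020

For an in-line slider-crank, |v_piston| = rω|sinθ|·[1 + r cosθ/√(L² − r² sin²θ)].
With r = 0.0391 m, L = 0.1372 m, θ = 120.8°: the bracketed kinematic factor |dx/dθ| = 0.028531 m.
ω = v/|dx/dθ| = 12/0.028531 = 420.6 rad/s.
N = 60ω/(2π) = 4016.4 rpm.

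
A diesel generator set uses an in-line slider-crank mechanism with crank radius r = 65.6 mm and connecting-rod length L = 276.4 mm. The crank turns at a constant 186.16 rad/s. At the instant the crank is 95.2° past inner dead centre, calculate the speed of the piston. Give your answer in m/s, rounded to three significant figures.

11.9

ω = 186.2 rad/s
For an in-line slider-crank, x = r cosθ + √(L² − r² sin²θ), so v = −rω sinθ·[1 + r cosθ/√(L² − r² sin²θ)].
With r = 0.0656 m, L = 0.2764 m, θ = 95.2°: √(L² − r² sin²θ) = 0.26857 m.
v = −0.0656·186.2·0.99588·[1 + 0.0656·-0.09063/0.26857] = -11.893 m/s.
|v| = 11.893 m/s.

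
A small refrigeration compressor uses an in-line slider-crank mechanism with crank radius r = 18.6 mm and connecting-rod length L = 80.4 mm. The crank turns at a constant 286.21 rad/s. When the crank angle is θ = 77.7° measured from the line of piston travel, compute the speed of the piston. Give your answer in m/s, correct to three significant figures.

ω = 286.2 rad/s
For an in-line slider-crank, x = r cosθ + √(L² − r² sin²θ), so v = −rω sinθ·[1 + r cosθ/√(L² − r² sin²θ)].
With r = 0.0186 m, L = 0.0804 m, θ = 77.7°: √(L² − r² sin²θ) = 0.078319 m.
v = −0.0186·286.2·0.97705·[1 + 0.0186·0.21303/0.078319] = -5.4645 m/s.
|v| = 5.4645 m/s.

5.46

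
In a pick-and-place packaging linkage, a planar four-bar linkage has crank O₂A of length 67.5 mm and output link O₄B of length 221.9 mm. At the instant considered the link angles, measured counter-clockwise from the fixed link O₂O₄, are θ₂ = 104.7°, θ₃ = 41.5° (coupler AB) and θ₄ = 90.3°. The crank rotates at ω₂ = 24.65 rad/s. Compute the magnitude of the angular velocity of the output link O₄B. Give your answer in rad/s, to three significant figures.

ω₂ = 24.65 rad/s
Differentiating the loop-closure r₂e^{iθ₂}+r₃e^{iθ₃}=r₁+r₄e^{iθ₄} gives r₂ω₂e^{iθ₂}+r₃ω₃e^{iθ₃}=r₄ω₄e^{iθ₄}.
Eliminating the other unknown: ω₄ = r₂ω₂ sin(θ₂−θ₃) / [r₄ sin(θ₄−θ₃)].
Numerator sine = +0.89259; denominator sine = +0.75241.
Result = 0.0675·24.65·(+0.89259) / (0.2219·(+0.75241)) = +8.8952 rad/s; magnitude 8.8952 rad/s.

8.90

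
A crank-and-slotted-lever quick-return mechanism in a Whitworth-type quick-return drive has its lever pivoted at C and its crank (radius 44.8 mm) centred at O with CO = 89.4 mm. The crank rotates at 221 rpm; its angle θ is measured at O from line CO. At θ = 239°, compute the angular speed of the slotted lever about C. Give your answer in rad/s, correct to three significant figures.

ω = 23.14 rad/s (from 221 rpm).
Crank pin A relative to C: A = (d + r cosθ, r sinθ); lever angle φ = atan2(r sinθ, d + r cosθ).
Differentiating tanφ: φ̇ = rω(d cosθ + r)/(d² + r² + 2dr cosθ).
d² + r² + 2dr cosθ = |CA|² = 0.00587382 m²;  d cosθ + r = -0.0012444 m.
|ω_lever| = |0.0448·23.14·-0.0012444| / 0.00587382 = 0.21965 rad/s.

0.220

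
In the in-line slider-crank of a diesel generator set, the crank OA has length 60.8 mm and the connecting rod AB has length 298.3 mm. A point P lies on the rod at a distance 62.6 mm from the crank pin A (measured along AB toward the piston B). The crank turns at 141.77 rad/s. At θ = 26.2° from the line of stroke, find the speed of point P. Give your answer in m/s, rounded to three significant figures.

7.28

ω = 141.8 rad/s.  Crank-pin speed |V_A| = rω = 8.6196 m/s, perpendicular to OA.
Rod angle: sinφ = −(r/L) sinθ ⇒ φ = -5.163°; ω_rod = −rω cosθ/√(L²−r²sin²θ) = -26.033 rad/s.
V_P = V_A + ω_rod × AP, with AP = 0.0626 m along the rod.
Components: V_Px = −rω sinθ − a·ω_rod·sinφ = -3.9523 m/s;  V_Py = rω cosθ + a·ω_rod·cosφ = +6.111 m/s.
|V_P| = √(V_Px² + V_Py²) = 7.2777 m/s.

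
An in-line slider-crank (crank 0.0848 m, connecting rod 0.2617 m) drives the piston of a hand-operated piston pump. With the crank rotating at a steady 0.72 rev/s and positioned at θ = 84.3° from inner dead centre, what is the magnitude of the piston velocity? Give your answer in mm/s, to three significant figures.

ω = 2π·0.72 = 4.524 rad/s
For an in-line slider-crank, x = r cosθ + √(L² − r² sin²θ), so v = −rω sinθ·[1 + r cosθ/√(L² − r² sin²θ)].
With r = 0.0848 m, L = 0.2617 m, θ = 84.3°: √(L² − r² sin²θ) = 0.24772 m.
v = −0.0848·4.524·0.99506·[1 + 0.0848·0.09932/0.24772] = -0.39471 m/s.
|v| = 0.39471 m/s = 394.71 mm/s.

395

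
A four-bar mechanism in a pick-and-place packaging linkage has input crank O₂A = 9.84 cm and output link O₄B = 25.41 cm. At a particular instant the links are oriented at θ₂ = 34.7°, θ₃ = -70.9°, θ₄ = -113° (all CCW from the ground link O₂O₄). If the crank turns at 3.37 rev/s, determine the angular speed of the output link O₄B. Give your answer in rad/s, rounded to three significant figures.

11.8

ω₂ = 21.17 rad/s (from 3.37 rev/s).
Differentiating the loop-closure r₂e^{iθ₂}+r₃e^{iθ₃}=r₁+r₄e^{iθ₄} gives r₂ω₂e^{iθ₂}+r₃ω₃e^{iθ₃}=r₄ω₄e^{iθ₄}.
Eliminating the other unknown: ω₄ = r₂ω₂ sin(θ₂−θ₃) / [r₄ sin(θ₄−θ₃)].
Numerator sine = +0.96316; denominator sine = -0.67043.
Result = 0.0984·21.17·(+0.96316) / (0.2541·(-0.67043)) = -11.78 rad/s; magnitude 11.78 rad/s.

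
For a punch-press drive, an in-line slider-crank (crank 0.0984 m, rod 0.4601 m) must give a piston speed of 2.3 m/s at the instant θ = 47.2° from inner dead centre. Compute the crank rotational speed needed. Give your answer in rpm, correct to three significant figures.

265

For an in-line slider-crank, |v_piston| = rω|sinθ|·[1 + r cosθ/√(L² − r² sin²θ)].
With r = 0.0984 m, L = 0.4601 m, θ = 47.2°: the bracketed kinematic factor |dx/dθ| = 0.082822 m.
ω = v/|dx/dθ| = 2.3/0.082822 = 27.77 rad/s.
N = 60ω/(2π) = 265.19 rpm.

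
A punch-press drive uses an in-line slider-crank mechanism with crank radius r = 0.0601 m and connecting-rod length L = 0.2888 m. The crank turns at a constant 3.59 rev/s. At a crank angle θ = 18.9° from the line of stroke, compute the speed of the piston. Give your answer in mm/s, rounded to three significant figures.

526

ω = 2π·3.59 = 22.56 rad/s
For an in-line slider-crank, x = r cosθ + √(L² − r² sin²θ), so v = −rω sinθ·[1 + r cosθ/√(L² − r² sin²θ)].
With r = 0.0601 m, L = 0.2888 m, θ = 18.9°: √(L² − r² sin²θ) = 0.28814 m.
v = −0.0601·22.56·0.32392·[1 + 0.0601·0.94609/0.28814] = -0.52577 m/s.
|v| = 0.52577 m/s = 525.77 mm/s.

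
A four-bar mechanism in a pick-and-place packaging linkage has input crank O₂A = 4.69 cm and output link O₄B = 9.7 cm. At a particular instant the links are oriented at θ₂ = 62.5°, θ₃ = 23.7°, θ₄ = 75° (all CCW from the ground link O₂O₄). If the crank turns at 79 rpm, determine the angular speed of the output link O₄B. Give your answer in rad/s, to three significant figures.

3.21

ω₂ = 8.273 rad/s (from 79 rpm).
Differentiating the loop-closure r₂e^{iθ₂}+r₃e^{iθ₃}=r₁+r₄e^{iθ₄} gives r₂ω₂e^{iθ₂}+r₃ω₃e^{iθ₃}=r₄ω₄e^{iθ₄}.
Eliminating the other unknown: ω₄ = r₂ω₂ sin(θ₂−θ₃) / [r₄ sin(θ₄−θ₃)].
Numerator sine = +0.62660; denominator sine = +0.78043.
Result = 0.0469·8.273·(+0.62660) / (0.097·(+0.78043)) = +3.2116 rad/s; magnitude 3.2116 rad/s.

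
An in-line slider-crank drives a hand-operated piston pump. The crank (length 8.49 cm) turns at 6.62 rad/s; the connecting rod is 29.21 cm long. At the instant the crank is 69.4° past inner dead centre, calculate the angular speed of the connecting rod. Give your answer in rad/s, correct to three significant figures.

ω = 6.62 rad/s
The rod makes angle φ with the slider axis where L sinφ = r sinθ; differentiating, L cosφ·φ̇ = r ω cosθ.
L cosφ = √(L² − r² sin²θ) = 0.28108 m.
|ω_rod| = r ω |cosθ| / √(L² − r² sin²θ) = 0.0849·6.62·0.35184/0.28108 = 0.70353 rad/s.

0.704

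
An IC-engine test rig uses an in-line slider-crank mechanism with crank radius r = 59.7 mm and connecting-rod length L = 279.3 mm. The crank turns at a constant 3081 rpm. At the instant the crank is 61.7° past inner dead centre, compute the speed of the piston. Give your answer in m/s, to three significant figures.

18.7

ω = 2π·3081/60 = 322.6 rad/s
For an in-line slider-crank, x = r cosθ + √(L² − r² sin²θ), so v = −rω sinθ·[1 + r cosθ/√(L² − r² sin²θ)].
With r = 0.0597 m, L = 0.2793 m, θ = 61.7°: √(L² − r² sin²θ) = 0.27431 m.
v = −0.0597·322.6·0.88048·[1 + 0.0597·0.47409/0.27431] = -18.709 m/s.
|v| = 18.709 m/s.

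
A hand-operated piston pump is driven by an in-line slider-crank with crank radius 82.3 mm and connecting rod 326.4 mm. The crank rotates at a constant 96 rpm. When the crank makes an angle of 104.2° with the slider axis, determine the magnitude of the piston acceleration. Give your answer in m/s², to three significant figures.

ω = 2π·96/60 = 10.05 rad/s
x(θ) = r cosθ + √(L² − r² sin²θ); with ω constant, a = ω²·d²x/dθ².
d²x/dθ² = −r cosθ − r²(cos2θ)/√u − r⁴ sin²2θ/(4u^{3/2}),  u = L² − r² sin²θ = 0.100171 m².
Substituting r = 0.0823 m, L = 0.3264 m, θ = 104.2°: d²x/dθ² = +0.038932 m.
a = ω²·d²x/dθ² = (10.05)²·(+0.038932) = +3.9347 m/s²;  |a| = 3.9347 m/s².

3.93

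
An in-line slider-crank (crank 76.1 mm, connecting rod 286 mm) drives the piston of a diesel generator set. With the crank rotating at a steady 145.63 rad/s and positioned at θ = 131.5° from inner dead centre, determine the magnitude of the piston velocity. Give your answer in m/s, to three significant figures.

6.81

ω = 145.6 rad/s
For an in-line slider-crank, x = r cosθ + √(L² − r² sin²θ), so v = −rω sinθ·[1 + r cosθ/√(L² − r² sin²θ)].
With r = 0.0761 m, L = 0.286 m, θ = 131.5°: √(L² − r² sin²θ) = 0.28026 m.
v = −0.0761·145.6·0.74896·[1 + 0.0761·-0.66262/0.28026] = -6.8069 m/s.
|v| = 6.8069 m/s.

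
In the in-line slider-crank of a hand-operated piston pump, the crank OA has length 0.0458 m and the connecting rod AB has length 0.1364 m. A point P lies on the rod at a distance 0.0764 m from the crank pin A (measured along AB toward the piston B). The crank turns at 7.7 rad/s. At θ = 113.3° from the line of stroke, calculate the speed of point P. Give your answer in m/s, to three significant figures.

0.305

ω = 7.7 rad/s.  Crank-pin speed |V_A| = rω = 0.35266 m/s, perpendicular to OA.
Rod angle: sinφ = −(r/L) sinθ ⇒ φ = -17.962°; ω_rod = −rω cosθ/√(L²−r²sin²θ) = +1.0751 rad/s.
V_P = V_A + ω_rod × AP, with AP = 0.0764 m along the rod.
Components: V_Px = −rω sinθ − a·ω_rod·sinφ = -0.29857 m/s;  V_Py = rω cosθ + a·ω_rod·cosφ = -0.061361 m/s.
|V_P| = √(V_Px² + V_Py²) = 0.30481 m/s.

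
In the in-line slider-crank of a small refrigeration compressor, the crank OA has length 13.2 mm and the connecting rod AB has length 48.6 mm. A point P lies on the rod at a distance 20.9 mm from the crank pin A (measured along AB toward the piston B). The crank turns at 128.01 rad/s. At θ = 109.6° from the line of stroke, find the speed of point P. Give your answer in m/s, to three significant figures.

1.56

ω = 128 rad/s.  Crank-pin speed |V_A| = rω = 1.6897 m/s, perpendicular to OA.
Rod angle: sinφ = −(r/L) sinθ ⇒ φ = -14.825°; ω_rod = −rω cosθ/√(L²−r²sin²θ) = +12.065 rad/s.
V_P = V_A + ω_rod × AP, with AP = 0.0209 m along the rod.
Components: V_Px = −rω sinθ − a·ω_rod·sinφ = -1.5273 m/s;  V_Py = rω cosθ + a·ω_rod·cosφ = -0.32307 m/s.
|V_P| = √(V_Px² + V_Py²) = 1.5611 m/s.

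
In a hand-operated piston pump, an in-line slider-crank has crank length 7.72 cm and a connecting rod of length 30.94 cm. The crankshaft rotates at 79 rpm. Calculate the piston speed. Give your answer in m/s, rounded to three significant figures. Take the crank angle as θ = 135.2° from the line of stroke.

0.369

ω = 2π·79/60 = 8.273 rad/s
For an in-line slider-crank, x = r cosθ + √(L² − r² sin²θ), so v = −rω sinθ·[1 + r cosθ/√(L² − r² sin²θ)].
With r = 0.0772 m, L = 0.3094 m, θ = 135.2°: √(L² − r² sin²θ) = 0.30458 m.
v = −0.0772·8.273·0.70463·[1 + 0.0772·-0.70957/0.30458] = -0.36909 m/s.
|v| = 0.36909 m/s.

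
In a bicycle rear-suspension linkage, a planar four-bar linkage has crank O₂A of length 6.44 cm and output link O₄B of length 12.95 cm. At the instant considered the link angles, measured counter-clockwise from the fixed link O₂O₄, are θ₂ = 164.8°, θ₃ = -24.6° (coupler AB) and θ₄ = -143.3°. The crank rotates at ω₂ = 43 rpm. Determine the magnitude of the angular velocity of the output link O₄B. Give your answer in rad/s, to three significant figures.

0.417

ω₂ = 4.503 rad/s (from 43 rpm).
Differentiating the loop-closure r₂e^{iθ₂}+r₃e^{iθ₃}=r₁+r₄e^{iθ₄} gives r₂ω₂e^{iθ₂}+r₃ω₃e^{iθ₃}=r₄ω₄e^{iθ₄}.
Eliminating the other unknown: ω₄ = r₂ω₂ sin(θ₂−θ₃) / [r₄ sin(θ₄−θ₃)].
Numerator sine = -0.16333; denominator sine = -0.87715.
Result = 0.0644·4.503·(-0.16333) / (0.1295·(-0.87715)) = +0.41696 rad/s; magnitude 0.41696 rad/s.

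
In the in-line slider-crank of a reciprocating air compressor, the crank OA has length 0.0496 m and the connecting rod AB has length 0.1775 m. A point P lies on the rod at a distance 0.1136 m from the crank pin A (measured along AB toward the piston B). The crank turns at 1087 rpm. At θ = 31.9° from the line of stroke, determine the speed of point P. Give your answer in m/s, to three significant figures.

3.85

ω = 113.8 rad/s.  Crank-pin speed |V_A| = rω = 5.646 m/s, perpendicular to OA.
Rod angle: sinφ = −(r/L) sinθ ⇒ φ = -8.492°; ω_rod = −rω cosθ/√(L²−r²sin²θ) = -27.304 rad/s.
V_P = V_A + ω_rod × AP, with AP = 0.1136 m along the rod.
Components: V_Px = −rω sinθ − a·ω_rod·sinφ = -3.4416 m/s;  V_Py = rω cosθ + a·ω_rod·cosφ = +1.7256 m/s.
|V_P| = √(V_Px² + V_Py²) = 3.8499 m/s.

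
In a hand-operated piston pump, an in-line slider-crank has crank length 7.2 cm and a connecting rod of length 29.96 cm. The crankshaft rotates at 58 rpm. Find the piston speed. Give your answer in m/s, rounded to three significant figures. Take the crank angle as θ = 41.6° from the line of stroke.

0.343

ω = 2π·58/60 = 6.074 rad/s
For an in-line slider-crank, x = r cosθ + √(L² − r² sin²θ), so v = −rω sinθ·[1 + r cosθ/√(L² − r² sin²θ)].
With r = 0.072 m, L = 0.2996 m, θ = 41.6°: √(L² − r² sin²θ) = 0.29576 m.
v = −0.072·6.074·0.66393·[1 + 0.072·0.74780/0.29576] = -0.3432 m/s.
|v| = 0.3432 m/s.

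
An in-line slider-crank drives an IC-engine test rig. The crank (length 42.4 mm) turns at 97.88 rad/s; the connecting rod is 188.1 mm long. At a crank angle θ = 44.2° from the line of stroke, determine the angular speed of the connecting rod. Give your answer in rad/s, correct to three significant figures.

16.0

ω = 97.88 rad/s
The rod makes angle φ with the slider axis where L sinφ = r sinθ; differentiating, L cosφ·φ̇ = r ω cosθ.
L cosφ = √(L² − r² sin²θ) = 0.18576 m.
|ω_rod| = r ω |cosθ| / √(L² − r² sin²θ) = 0.0424·97.88·0.71691/0.18576 = 16.016 rad/s.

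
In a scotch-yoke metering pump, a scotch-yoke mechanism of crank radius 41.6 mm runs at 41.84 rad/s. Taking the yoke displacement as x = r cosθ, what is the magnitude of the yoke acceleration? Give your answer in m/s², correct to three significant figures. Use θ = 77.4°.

15.9

ω = 41.84 rad/s
x = r cosθ ⇒ ẍ = −rω² cosθ (ω constant).
|a| = rω²|cosθ| = 0.0416·(41.84)²·|cos 77.4°| = 15.886 m/s².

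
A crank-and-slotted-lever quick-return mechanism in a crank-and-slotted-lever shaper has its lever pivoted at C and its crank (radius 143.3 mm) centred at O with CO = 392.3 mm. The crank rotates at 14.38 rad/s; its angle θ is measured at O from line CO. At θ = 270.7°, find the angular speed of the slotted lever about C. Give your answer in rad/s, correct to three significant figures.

1.74

ω = 14.38 rad/s
Crank pin A relative to C: A = (d + r cosθ, r sinθ); lever angle φ = atan2(r sinθ, d + r cosθ).
Differentiating tanφ: φ̇ = rω(d cosθ + r)/(d² + r² + 2dr cosθ).
d² + r² + 2dr cosθ = |CA|² = 0.175808 m²;  d cosθ + r = +0.14809 m.
|ω_lever| = |0.1433·14.38·+0.14809| / 0.175808 = 1.7358 rad/s.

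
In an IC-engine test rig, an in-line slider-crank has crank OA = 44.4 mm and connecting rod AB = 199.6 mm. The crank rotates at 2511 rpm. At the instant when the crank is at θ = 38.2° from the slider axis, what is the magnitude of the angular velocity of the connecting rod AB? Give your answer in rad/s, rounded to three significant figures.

ω = 263 rad/s (converted from 2511 rpm).
The rod makes angle φ with the slider axis where L sinφ = r sinθ; differentiating, L cosφ·φ̇ = r ω cosθ.
L cosφ = √(L² − r² sin²θ) = 0.1977 m.
|ω_rod| = r ω |cosθ| / √(L² − r² sin²θ) = 0.0444·263·0.78586/0.1977 = 46.408 rad/s.

46.4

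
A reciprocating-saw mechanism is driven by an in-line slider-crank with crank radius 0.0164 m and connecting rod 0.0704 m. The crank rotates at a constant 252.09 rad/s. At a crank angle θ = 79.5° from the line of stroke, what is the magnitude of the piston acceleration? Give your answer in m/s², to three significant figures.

ω = 252.1 rad/s
x(θ) = r cosθ + √(L² − r² sin²θ); with ω constant, a = ω²·d²x/dθ².
d²x/dθ² = −r cosθ − r²(cos2θ)/√u − r⁴ sin²2θ/(4u^{3/2}),  u = L² − r² sin²θ = 0.00469613 m².
Substituting r = 0.0164 m, L = 0.0704 m, θ = 79.5°: d²x/dθ² = +0.00066824 m.
a = ω²·d²x/dθ² = (252.1)²·(+0.00066824) = +42.466 m/s²;  |a| = 42.466 m/s².

42.5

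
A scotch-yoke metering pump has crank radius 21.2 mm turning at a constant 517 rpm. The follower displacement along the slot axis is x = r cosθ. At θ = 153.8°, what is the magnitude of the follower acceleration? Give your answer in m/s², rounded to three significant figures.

ω = 54.14 rad/s (from 517 rpm).
x = r cosθ ⇒ ẍ = −rω² cosθ (ω constant).
|a| = rω²|cosθ| = 0.0212·(54.14)²·|cos 153.8°| = 55.756 m/s².

55.8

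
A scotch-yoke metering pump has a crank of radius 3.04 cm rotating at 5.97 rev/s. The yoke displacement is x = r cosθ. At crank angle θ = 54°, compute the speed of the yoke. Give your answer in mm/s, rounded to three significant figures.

923

ω = 37.51 rad/s (from 5.97 rev/s).
x = r cosθ ⇒ ẋ = −rω sinθ.
|v| = rω|sinθ| = 0.0304·37.51·|sin 54°| = 0.92254 m/s = 922.54 mm/s.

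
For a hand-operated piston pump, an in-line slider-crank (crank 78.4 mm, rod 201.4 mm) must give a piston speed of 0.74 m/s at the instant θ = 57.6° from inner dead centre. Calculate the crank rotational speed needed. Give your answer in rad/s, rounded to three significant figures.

For an in-line slider-crank, |v_piston| = rω|sinθ|·[1 + r cosθ/√(L² − r² sin²θ)].
With r = 0.0784 m, L = 0.2014 m, θ = 57.6°: the bracketed kinematic factor |dx/dθ| = 0.080815 m.
ω = v/|dx/dθ| = 0.74/0.080815 = 9.1567 rad/s.

9.16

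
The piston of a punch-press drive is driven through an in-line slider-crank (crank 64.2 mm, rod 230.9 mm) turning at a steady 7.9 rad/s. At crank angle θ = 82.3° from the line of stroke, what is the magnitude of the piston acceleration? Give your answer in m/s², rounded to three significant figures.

0.579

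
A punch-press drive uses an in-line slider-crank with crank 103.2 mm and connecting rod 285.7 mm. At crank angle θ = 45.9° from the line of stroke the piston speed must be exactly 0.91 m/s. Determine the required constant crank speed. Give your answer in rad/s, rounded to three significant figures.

9.74

For an in-line slider-crank, |v_piston| = rω|sinθ|·[1 + r cosθ/√(L² − r² sin²θ)].
With r = 0.1032 m, L = 0.2857 m, θ = 45.9°: the bracketed kinematic factor |dx/dθ| = 0.093401 m.
ω = v/|dx/dθ| = 0.91/0.093401 = 9.743 rad/s.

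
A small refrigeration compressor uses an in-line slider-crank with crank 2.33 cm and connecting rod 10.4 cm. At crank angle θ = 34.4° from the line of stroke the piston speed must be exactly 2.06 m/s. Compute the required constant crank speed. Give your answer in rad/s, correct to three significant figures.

For an in-line slider-crank, |v_piston| = rω|sinθ|·[1 + r cosθ/√(L² − r² sin²θ)].
With r = 0.0233 m, L = 0.104 m, θ = 34.4°: the bracketed kinematic factor |dx/dθ| = 0.015617 m.
ω = v/|dx/dθ| = 2.06/0.015617 = 131.91 rad/s.

132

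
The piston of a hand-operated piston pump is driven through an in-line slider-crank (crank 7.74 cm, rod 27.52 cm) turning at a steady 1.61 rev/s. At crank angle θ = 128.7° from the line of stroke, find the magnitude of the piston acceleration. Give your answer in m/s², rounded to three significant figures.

ω = 2π·1.61 = 10.12 rad/s
x(θ) = r cosθ + √(L² − r² sin²θ); with ω constant, a = ω²·d²x/dθ².
d²x/dθ² = −r cosθ − r²(cos2θ)/√u − r⁴ sin²2θ/(4u^{3/2}),  u = L² − r² sin²θ = 0.0720862 m².
Substituting r = 0.0774 m, L = 0.2752 m, θ = 128.7°: d²x/dθ² = +0.05282 m.
a = ω²·d²x/dθ² = (10.12)²·(+0.05282) = +5.4051 m/s²;  |a| = 5.4051 m/s².

5.41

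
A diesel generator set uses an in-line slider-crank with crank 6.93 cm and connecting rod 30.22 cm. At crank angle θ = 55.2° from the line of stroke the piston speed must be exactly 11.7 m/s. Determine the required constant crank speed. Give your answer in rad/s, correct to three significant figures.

For an in-line slider-crank, |v_piston| = rω|sinθ|·[1 + r cosθ/√(L² − r² sin²θ)].
With r = 0.0693 m, L = 0.3022 m, θ = 55.2°: the bracketed kinematic factor |dx/dθ| = 0.064489 m.
ω = v/|dx/dθ| = 11.7/0.064489 = 181.43 rad/s.

181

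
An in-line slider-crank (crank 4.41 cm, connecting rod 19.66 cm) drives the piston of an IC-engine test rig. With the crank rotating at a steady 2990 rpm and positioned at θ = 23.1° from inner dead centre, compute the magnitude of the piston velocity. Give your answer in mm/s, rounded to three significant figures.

6540

ω = 2π·2990/60 = 313.1 rad/s
For an in-line slider-crank, x = r cosθ + √(L² − r² sin²θ), so v = −rω sinθ·[1 + r cosθ/√(L² − r² sin²θ)].
With r = 0.0441 m, L = 0.1966 m, θ = 23.1°: √(L² − r² sin²θ) = 0.19584 m.
v = −0.0441·313.1·0.39234·[1 + 0.0441·0.91982/0.19584] = -6.5396 m/s.
|v| = 6.5396 m/s = 6539.6 mm/s.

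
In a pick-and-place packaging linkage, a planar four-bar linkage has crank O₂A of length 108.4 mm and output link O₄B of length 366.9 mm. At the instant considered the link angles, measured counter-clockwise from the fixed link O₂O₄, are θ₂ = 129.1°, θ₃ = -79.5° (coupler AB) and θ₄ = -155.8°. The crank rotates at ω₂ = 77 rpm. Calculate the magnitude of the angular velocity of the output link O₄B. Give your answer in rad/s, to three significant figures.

ω₂ = 8.063 rad/s (from 77 rpm).
Differentiating the loop-closure r₂e^{iθ₂}+r₃e^{iθ₃}=r₁+r₄e^{iθ₄} gives r₂ω₂e^{iθ₂}+r₃ω₃e^{iθ₃}=r₄ω₄e^{iθ₄}.
Eliminating the other unknown: ω₄ = r₂ω₂ sin(θ₂−θ₃) / [r₄ sin(θ₄−θ₃)].
Numerator sine = -0.47869; denominator sine = -0.97155.
Result = 0.1084·8.063·(-0.47869) / (0.3669·(-0.97155)) = +1.1738 rad/s; magnitude 1.1738 rad/s.

1.17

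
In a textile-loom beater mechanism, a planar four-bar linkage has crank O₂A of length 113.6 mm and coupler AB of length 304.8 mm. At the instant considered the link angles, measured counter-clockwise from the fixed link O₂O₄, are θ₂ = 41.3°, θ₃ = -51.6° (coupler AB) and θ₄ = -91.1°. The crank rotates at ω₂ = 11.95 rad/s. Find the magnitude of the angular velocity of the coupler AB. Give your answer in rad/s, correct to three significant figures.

5.17

ω₂ = 11.95 rad/s
Differentiating the loop-closure r₂e^{iθ₂}+r₃e^{iθ₃}=r₁+r₄e^{iθ₄} gives r₂ω₂e^{iθ₂}+r₃ω₃e^{iθ₃}=r₄ω₄e^{iθ₄}.
Eliminating the other unknown: ω₃ = r₂ω₂ sin(θ₄−θ₂) / [r₃ sin(θ₃−θ₄)].
Numerator sine = -0.73846; denominator sine = +0.63608.
Result = 0.1136·11.95·(-0.73846) / (0.3048·(+0.63608)) = -5.1706 rad/s; magnitude 5.1706 rad/s.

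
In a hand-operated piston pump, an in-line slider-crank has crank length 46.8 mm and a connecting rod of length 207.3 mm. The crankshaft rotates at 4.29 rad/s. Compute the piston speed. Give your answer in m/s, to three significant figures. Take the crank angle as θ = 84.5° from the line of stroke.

ω = 4.29 rad/s
For an in-line slider-crank, x = r cosθ + √(L² − r² sin²θ), so v = −rω sinθ·[1 + r cosθ/√(L² − r² sin²θ)].
With r = 0.0468 m, L = 0.2073 m, θ = 84.5°: √(L² − r² sin²θ) = 0.202 m.
v = −0.0468·4.29·0.99540·[1 + 0.0468·0.09585/0.202] = -0.20429 m/s.
|v| = 0.20429 m/s.

0.204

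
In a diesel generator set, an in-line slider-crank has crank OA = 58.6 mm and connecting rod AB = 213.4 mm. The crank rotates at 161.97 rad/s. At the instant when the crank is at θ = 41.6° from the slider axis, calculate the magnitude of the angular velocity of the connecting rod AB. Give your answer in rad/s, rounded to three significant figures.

ω = 162 rad/s
The rod makes angle φ with the slider axis where L sinφ = r sinθ; differentiating, L cosφ·φ̇ = r ω cosθ.
L cosφ = √(L² − r² sin²θ) = 0.20982 m.
|ω_rod| = r ω |cosθ| / √(L² − r² sin²θ) = 0.0586·162·0.74780/0.20982 = 33.827 rad/s.

33.8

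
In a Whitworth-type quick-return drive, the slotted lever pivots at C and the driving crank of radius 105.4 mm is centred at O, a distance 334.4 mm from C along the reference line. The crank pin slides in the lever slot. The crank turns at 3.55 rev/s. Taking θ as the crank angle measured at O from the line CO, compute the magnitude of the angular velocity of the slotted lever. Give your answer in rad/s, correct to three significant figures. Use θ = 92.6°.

1.77

ω = 22.31 rad/s (from 3.55 rev/s).
Crank pin A relative to C: A = (d + r cosθ, r sinθ); lever angle φ = atan2(r sinθ, d + r cosθ).
Differentiating tanφ: φ̇ = rω(d cosθ + r)/(d² + r² + 2dr cosθ).
d² + r² + 2dr cosθ = |CA|² = 0.119735 m²;  d cosθ + r = +0.090231 m.
|ω_lever| = |0.1054·22.31·+0.090231| / 0.119735 = 1.7717 rad/s.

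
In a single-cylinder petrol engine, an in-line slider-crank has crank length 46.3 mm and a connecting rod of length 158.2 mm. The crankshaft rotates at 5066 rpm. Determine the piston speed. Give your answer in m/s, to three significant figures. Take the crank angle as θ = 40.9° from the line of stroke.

ω = 2π·5066/60 = 530.5 rad/s
For an in-line slider-crank, x = r cosθ + √(L² − r² sin²θ), so v = −rω sinθ·[1 + r cosθ/√(L² − r² sin²θ)].
With r = 0.0463 m, L = 0.1582 m, θ = 40.9°: √(L² − r² sin²θ) = 0.15527 m.
v = −0.0463·530.5·0.65474·[1 + 0.0463·0.75585/0.15527] = -19.707 m/s.
|v| = 19.707 m/s.

19.7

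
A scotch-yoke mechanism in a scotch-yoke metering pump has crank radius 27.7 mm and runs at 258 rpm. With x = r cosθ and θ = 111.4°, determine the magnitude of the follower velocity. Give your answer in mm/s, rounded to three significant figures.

697

ω = 27.02 rad/s (from 258 rpm).
x = r cosθ ⇒ ẋ = −rω sinθ.
|v| = rω|sinθ| = 0.0277·27.02·|sin 111.4°| = 0.69679 m/s = 696.79 mm/s.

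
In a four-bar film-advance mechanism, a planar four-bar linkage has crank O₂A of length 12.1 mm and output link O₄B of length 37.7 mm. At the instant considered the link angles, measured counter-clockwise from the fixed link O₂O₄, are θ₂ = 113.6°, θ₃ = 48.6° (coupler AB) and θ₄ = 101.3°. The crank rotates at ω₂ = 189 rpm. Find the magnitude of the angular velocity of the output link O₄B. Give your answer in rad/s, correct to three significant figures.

7.24

ω₂ = 19.79 rad/s (from 189 rpm).
Differentiating the loop-closure r₂e^{iθ₂}+r₃e^{iθ₃}=r₁+r₄e^{iθ₄} gives r₂ω₂e^{iθ₂}+r₃ω₃e^{iθ₃}=r₄ω₄e^{iθ₄}.
Eliminating the other unknown: ω₄ = r₂ω₂ sin(θ₂−θ₃) / [r₄ sin(θ₄−θ₃)].
Numerator sine = +0.90631; denominator sine = +0.79547.
Result = 0.0121·19.79·(+0.90631) / (0.0377·(+0.79547)) = +7.2374 rad/s; magnitude 7.2374 rad/s.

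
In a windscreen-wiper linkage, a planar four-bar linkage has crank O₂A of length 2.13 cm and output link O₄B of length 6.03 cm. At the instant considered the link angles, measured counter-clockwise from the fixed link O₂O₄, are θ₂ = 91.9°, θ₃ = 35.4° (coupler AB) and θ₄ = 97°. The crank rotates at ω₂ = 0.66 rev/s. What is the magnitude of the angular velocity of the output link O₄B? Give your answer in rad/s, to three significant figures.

ω₂ = 4.147 rad/s (from 0.66 rev/s).
Differentiating the loop-closure r₂e^{iθ₂}+r₃e^{iθ₃}=r₁+r₄e^{iθ₄} gives r₂ω₂e^{iθ₂}+r₃ω₃e^{iθ₃}=r₄ω₄e^{iθ₄}.
Eliminating the other unknown: ω₄ = r₂ω₂ sin(θ₂−θ₃) / [r₄ sin(θ₄−θ₃)].
Numerator sine = +0.83389; denominator sine = +0.87965.
Result = 0.0213·4.147·(+0.83389) / (0.0603·(+0.87965)) = +1.3886 rad/s; magnitude 1.3886 rad/s.

1.39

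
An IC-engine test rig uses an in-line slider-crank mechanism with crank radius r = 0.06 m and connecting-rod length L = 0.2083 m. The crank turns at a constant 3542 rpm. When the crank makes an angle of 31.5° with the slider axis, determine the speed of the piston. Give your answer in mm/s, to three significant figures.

ω = 2π·3542/60 = 370.9 rad/s
For an in-line slider-crank, x = r cosθ + √(L² − r² sin²θ), so v = −rω sinθ·[1 + r cosθ/√(L² − r² sin²θ)].
With r = 0.06 m, L = 0.2083 m, θ = 31.5°: √(L² − r² sin²θ) = 0.20593 m.
v = −0.06·370.9·0.52250·[1 + 0.06·0.85264/0.20593] = -14.517 m/s.
|v| = 14.517 m/s = 14517 mm/s.

14500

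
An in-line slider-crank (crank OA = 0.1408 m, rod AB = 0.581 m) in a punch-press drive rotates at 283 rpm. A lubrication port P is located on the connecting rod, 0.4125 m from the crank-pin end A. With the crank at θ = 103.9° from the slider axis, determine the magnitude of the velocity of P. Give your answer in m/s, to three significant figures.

ω = 29.64 rad/s.  Crank-pin speed |V_A| = rω = 4.1727 m/s, perpendicular to OA.
Rod angle: sinφ = −(r/L) sinθ ⇒ φ = -13.606°; ω_rod = −rω cosθ/√(L²−r²sin²θ) = +1.7751 rad/s.
V_P = V_A + ω_rod × AP, with AP = 0.4125 m along the rod.
Components: V_Px = −rω sinθ − a·ω_rod·sinφ = -3.8783 m/s;  V_Py = rω cosθ + a·ω_rod·cosφ = -0.29071 m/s.
|V_P| = √(V_Px² + V_Py²) = 3.8891 m/s.

3.89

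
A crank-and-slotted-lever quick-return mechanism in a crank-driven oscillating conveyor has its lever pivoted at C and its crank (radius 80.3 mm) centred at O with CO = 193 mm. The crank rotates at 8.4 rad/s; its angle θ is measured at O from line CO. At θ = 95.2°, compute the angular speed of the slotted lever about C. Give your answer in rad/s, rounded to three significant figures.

1.04

ω = 8.4 rad/s
Crank pin A relative to C: A = (d + r cosθ, r sinθ); lever angle φ = atan2(r sinθ, d + r cosθ).
Differentiating tanφ: φ̇ = rω(d cosθ + r)/(d² + r² + 2dr cosθ).
d² + r² + 2dr cosθ = |CA|² = 0.0408879 m²;  d cosθ + r = +0.062808 m.
|ω_lever| = |0.0803·8.4·+0.062808| / 0.0408879 = 1.0361 rad/s.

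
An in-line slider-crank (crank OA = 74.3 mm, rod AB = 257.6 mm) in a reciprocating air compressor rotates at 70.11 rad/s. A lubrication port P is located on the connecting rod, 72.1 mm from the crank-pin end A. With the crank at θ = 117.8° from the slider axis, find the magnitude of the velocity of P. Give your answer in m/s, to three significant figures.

4.76

ω = 70.11 rad/s.  Crank-pin speed |V_A| = rω = 5.2092 m/s, perpendicular to OA.
Rod angle: sinφ = −(r/L) sinθ ⇒ φ = -14.782°; ω_rod = −rω cosθ/√(L²−r²sin²θ) = +9.7541 rad/s.
V_P = V_A + ω_rod × AP, with AP = 0.0721 m along the rod.
Components: V_Px = −rω sinθ − a·ω_rod·sinφ = -4.4285 m/s;  V_Py = rω cosθ + a·ω_rod·cosφ = -1.7495 m/s.
|V_P| = √(V_Px² + V_Py²) = 4.7616 m/s.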